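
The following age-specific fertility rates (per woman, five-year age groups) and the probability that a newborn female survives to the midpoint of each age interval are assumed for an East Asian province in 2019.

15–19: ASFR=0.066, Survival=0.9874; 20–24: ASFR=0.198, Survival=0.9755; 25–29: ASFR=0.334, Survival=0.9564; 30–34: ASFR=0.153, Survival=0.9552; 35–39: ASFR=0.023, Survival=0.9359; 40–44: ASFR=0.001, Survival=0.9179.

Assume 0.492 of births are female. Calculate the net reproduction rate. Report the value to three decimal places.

Proportion female at birth = 0.492.
Survival-weighted fertility by age (5·fₓ·Sₓ):
  15–19: 5 × 0.066 × 0.9874 = 0.32584
  20–24: 5 × 0.198 × 0.9755 = 0.96575
  25–29: 5 × 0.334 × 0.9564 = 1.59719
  30–34: 5 × 0.153 × 0.9552 = 0.73073
  35–39: 5 × 0.023 × 0.9359 = 0.10763
  40–44: 5 × 0.001 × 0.9179 = 0.00459
Sum = 3.73173
NRR = 0.492 × 3.73173 = 1.83601
An NRR exceeding 1 indicates intrinsic growth under these rates.

1.836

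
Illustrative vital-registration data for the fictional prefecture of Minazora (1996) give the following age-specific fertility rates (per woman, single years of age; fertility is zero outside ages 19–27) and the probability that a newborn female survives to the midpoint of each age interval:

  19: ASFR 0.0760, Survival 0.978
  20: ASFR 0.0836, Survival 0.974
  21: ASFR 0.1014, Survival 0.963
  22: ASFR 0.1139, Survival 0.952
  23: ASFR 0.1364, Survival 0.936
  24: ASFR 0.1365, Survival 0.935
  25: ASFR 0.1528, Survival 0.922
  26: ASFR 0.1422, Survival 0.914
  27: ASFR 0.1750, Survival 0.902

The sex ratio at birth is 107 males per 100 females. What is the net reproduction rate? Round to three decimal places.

0.505

Proportion female at birth = 100 / (100 + 107) = 0.48309.
Each age group contributes 1 × ASFR × survival:
  19: 1 × 0.0760 × 0.978 = 0.07433
  20: 1 × 0.0836 × 0.974 = 0.08143
  21: 1 × 0.1014 × 0.963 = 0.09765
  22: 1 × 0.1139 × 0.952 = 0.10843
  23: 1 × 0.1364 × 0.936 = 0.12767
  24: 1 × 0.1365 × 0.935 = 0.12763
  25: 1 × 0.1528 × 0.922 = 0.14088
  26: 1 × 0.1422 × 0.914 = 0.12997
  27: 1 × 0.1750 × 0.902 = 0.15785
Sum = 1.04584
NRR = 0.48309 × 1.04584 = 0.50523
An NRR under 1 implies long-run decline under these rates.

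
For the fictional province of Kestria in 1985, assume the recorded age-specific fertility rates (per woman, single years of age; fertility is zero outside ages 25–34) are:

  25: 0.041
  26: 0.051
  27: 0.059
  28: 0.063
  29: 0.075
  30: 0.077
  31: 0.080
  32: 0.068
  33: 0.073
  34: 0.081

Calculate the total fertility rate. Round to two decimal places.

Sum of ASFRs = 0.041 + 0.051 + 0.059 + 0.063 + 0.075 + 0.077 + 0.080 + 0.068 + 0.073 + 0.081 = 0.668
TFR = 0.668

0.67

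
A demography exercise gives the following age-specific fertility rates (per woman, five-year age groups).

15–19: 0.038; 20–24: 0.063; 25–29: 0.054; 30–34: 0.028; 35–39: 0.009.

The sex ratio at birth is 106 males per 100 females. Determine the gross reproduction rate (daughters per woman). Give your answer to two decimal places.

0.47

Proportion female at birth = 100 / (100 + 106) = 0.48544.
Sum of ASFRs = 0.038 + 0.063 + 0.054 + 0.028 + 0.009 = 0.192
TFR = 5 × 0.192 = 0.96
GRR = 0.48544 × 0.96 = 0.46602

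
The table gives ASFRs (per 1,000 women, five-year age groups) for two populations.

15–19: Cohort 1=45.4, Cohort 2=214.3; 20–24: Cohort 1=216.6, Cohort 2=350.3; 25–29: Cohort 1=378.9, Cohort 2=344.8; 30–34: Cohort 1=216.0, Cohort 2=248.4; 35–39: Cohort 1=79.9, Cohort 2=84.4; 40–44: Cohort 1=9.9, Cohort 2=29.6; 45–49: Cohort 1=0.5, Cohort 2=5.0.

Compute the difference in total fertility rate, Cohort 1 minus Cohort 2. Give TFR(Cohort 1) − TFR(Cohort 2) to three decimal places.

Cohort 1:
  Sum of ASFRs = 45.4 + 216.6 + 378.9 + 216.0 + 79.9 + 9.9 + 0.5 = 947.2
  TFR = 5 × 947.2 / 1000 = 4.736
Cohort 2:
  Sum of ASFRs = 214.3 + 350.3 + 344.8 + 248.4 + 84.4 + 29.6 + 5.0 = 1276.8
  TFR = 5 × 1276.8 / 1000 = 6.384
Difference = 4.736 − 6.384 = -1.648

-1.648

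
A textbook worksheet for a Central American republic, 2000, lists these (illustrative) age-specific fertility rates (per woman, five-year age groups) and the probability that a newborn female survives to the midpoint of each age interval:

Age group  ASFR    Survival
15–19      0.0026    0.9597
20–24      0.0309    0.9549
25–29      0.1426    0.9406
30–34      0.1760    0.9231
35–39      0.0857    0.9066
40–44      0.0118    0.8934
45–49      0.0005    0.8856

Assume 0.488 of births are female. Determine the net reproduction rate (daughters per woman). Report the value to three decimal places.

1.018

Proportion female at birth = 0.488.
Per-age-group product (5 × ASFR × survival probability):
  15–19: 5 × 0.0026 × 0.9597 = 0.01248
  20–24: 5 × 0.0309 × 0.9549 = 0.14753
  25–29: 5 × 0.1426 × 0.9406 = 0.67065
  30–34: 5 × 0.1760 × 0.9231 = 0.81233
  35–39: 5 × 0.0857 × 0.9066 = 0.38848
  40–44: 5 × 0.0118 × 0.8934 = 0.05271
  45–49: 5 × 0.0005 × 0.8856 = 0.00221
Sum = 2.08639
NRR = 0.488 × 2.08639 = 1.01816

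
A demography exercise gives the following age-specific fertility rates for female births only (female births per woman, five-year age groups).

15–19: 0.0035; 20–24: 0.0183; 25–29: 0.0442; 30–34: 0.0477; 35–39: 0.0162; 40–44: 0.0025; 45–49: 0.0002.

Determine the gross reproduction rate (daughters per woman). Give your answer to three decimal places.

0.663

Sum of female ASFRs = 0.0035 + 0.0183 + 0.0442 + 0.0477 + 0.0162 + 0.0025 + 0.0002 = 0.1326
GRR = 5 × 0.1326 = 0.663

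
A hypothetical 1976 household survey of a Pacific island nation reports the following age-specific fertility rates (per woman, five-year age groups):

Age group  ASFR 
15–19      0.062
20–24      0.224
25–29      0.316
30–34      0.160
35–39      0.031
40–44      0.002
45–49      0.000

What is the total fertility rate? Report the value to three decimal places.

3.975

Sum of ASFRs = 0.062 + 0.224 + 0.316 + 0.160 + 0.031 + 0.002 + 0.000 = 0.795
TFR = 5 × 0.795 = 3.975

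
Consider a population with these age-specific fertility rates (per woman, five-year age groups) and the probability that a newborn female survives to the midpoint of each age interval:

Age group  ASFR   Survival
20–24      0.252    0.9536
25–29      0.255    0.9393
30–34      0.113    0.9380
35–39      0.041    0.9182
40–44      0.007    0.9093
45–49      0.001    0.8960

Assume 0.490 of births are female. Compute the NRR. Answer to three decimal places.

1.545

Proportion female at birth = 0.490.
Per-age-group product (5 × ASFR × survival probability):
  20–24: 5 × 0.252 × 0.9536 = 1.20154
  25–29: 5 × 0.255 × 0.9393 = 1.19761
  30–34: 5 × 0.113 × 0.9380 = 0.52997
  35–39: 5 × 0.041 × 0.9182 = 0.18823
  40–44: 5 × 0.007 × 0.9093 = 0.03183
  45–49: 5 × 0.001 × 0.8960 = 0.00448
Sum = 3.15366
NRR = 0.490 × 3.15366 = 1.54529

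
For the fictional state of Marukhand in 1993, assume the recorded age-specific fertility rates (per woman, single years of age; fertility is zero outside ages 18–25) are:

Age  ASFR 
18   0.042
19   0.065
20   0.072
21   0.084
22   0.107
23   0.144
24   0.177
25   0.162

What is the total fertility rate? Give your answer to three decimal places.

Sum of ASFRs = 0.042 + 0.065 + 0.072 + 0.084 + 0.107 + 0.144 + 0.177 + 0.162 = 0.853
TFR = 0.853

0.853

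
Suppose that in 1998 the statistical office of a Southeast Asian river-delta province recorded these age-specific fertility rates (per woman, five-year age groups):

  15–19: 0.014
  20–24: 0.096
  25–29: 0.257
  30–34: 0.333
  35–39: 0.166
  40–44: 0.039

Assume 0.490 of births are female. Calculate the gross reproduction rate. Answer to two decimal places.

Proportion female at birth = 0.490.
Sum of ASFRs = 0.014 + 0.096 + 0.257 + 0.333 + 0.166 + 0.039 = 0.905
TFR = 5 × 0.905 = 4.525
GRR = 0.490 × 4.525 = 2.21725

2.22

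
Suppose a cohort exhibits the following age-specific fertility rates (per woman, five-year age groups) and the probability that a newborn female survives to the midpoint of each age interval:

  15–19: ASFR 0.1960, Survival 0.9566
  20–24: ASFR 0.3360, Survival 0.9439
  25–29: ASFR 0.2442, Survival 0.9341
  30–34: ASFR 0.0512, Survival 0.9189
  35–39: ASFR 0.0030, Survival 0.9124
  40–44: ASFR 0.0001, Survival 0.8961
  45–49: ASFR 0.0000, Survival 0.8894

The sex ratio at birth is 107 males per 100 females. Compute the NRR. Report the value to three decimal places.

Proportion female at birth = 100 / (100 + 107) = 0.48309.
Per-age-group product (5 × ASFR × survival probability):
  15–19: 5 × 0.1960 × 0.9566 = 0.93747
  20–24: 5 × 0.3360 × 0.9439 = 1.58575
  25–29: 5 × 0.2442 × 0.9341 = 1.14054
  30–34: 5 × 0.0512 × 0.9189 = 0.23524
  35–39: 5 × 0.0030 × 0.9124 = 0.01369
  40–44: 5 × 0.0001 × 0.8961 = 0.00045
  45–49: 5 × 0.0000 × 0.8894 = 0.00000
Sum = 3.91314
NRR = 0.48309 × 3.91314 = 1.89040

1.890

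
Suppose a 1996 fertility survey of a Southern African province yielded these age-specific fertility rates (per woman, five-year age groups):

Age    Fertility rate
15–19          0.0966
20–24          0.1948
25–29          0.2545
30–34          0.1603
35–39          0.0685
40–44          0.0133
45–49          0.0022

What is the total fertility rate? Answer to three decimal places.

3.951

Sum of ASFRs = 0.0966 + 0.1948 + 0.2545 + 0.1603 + 0.0685 + 0.0133 + 0.0022 = 0.7902
TFR = 5 × 0.7902 = 3.951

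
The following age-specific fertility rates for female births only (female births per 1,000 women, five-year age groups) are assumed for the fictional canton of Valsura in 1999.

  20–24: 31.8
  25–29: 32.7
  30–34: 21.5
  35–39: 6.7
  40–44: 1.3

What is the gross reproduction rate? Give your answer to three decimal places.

Sum of female ASFRs = 31.8 + 32.7 + 21.5 + 6.7 + 1.3 = 94.0
GRR = 5 × 94.0 / 1000 = 0.47

0.470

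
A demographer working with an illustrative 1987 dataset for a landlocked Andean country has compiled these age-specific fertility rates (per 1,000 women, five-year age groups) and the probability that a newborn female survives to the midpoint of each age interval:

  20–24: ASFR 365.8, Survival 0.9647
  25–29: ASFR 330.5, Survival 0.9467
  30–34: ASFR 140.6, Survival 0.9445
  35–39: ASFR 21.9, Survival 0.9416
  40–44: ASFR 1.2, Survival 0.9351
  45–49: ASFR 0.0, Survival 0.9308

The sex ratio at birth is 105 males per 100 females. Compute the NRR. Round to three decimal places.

2.001

Proportion female at birth = 100 / (100 + 105) = 0.48780.
Each age group contributes 5 × ASFR × survival:
  20–24: 5 × 365.8/1000 × 0.9647 = 1.76444
  25–29: 5 × 330.5/1000 × 0.9467 = 1.56442
  30–34: 5 × 140.6/1000 × 0.9445 = 0.66398
  35–39: 5 × 21.9/1000 × 0.9416 = 0.10311
  40–44: 5 × 1.2/1000 × 0.9351 = 0.00561
  45–49: 5 × 0.0/1000 × 0.9308 = 0.00000
Sum = 4.10156
NRR = 0.48780 × 4.10156 = 2.00074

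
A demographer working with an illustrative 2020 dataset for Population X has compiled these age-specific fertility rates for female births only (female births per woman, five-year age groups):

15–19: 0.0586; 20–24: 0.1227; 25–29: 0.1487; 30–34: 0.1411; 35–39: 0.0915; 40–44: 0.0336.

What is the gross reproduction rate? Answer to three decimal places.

Sum of female ASFRs = 0.0586 + 0.1227 + 0.1487 + 0.1411 + 0.0915 + 0.0336 = 0.5962
GRR = 5 × 0.5962 = 2.981

2.981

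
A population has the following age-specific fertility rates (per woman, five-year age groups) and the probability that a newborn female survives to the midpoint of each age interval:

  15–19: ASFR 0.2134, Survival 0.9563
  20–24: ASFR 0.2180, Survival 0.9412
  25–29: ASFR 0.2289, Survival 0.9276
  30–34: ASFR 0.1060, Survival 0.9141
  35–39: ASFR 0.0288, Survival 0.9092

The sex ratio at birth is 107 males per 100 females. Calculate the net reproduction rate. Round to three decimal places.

1.799

Proportion female at birth = 100 / (100 + 107) = 0.48309.
Per-age-group product (5 × ASFR × survival probability):
  15–19: 5 × 0.2134 × 0.9563 = 1.02037
  20–24: 5 × 0.2180 × 0.9412 = 1.02591
  25–29: 5 × 0.2289 × 0.9276 = 1.06164
  30–34: 5 × 0.1060 × 0.9141 = 0.48447
  35–39: 5 × 0.0288 × 0.9092 = 0.13092
Sum = 3.72331
NRR = 0.48309 × 3.72331 = 1.79869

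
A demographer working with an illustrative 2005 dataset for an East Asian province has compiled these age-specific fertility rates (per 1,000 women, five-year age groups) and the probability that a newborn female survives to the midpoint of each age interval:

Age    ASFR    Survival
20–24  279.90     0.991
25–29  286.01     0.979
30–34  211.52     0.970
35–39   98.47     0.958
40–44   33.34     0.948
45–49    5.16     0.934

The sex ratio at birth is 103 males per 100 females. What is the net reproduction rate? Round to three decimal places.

2.200

Proportion female at birth = 100 / (100 + 103) = 0.49261.
Weighting each age-specific rate by interval width and survival:
  20–24: 5 × 279.90/1000 × 0.991 = 1.38690
  25–29: 5 × 286.01/1000 × 0.979 = 1.40002
  30–34: 5 × 211.52/1000 × 0.970 = 1.02587
  35–39: 5 × 98.47/1000 × 0.958 = 0.47167
  40–44: 5 × 33.34/1000 × 0.948 = 0.15803
  45–49: 5 × 5.16/1000 × 0.934 = 0.02410
Sum = 4.46659
NRR = 0.49261 × 4.46659 = 2.20029
An NRR exceeding 1 indicates intrinsic growth under these rates.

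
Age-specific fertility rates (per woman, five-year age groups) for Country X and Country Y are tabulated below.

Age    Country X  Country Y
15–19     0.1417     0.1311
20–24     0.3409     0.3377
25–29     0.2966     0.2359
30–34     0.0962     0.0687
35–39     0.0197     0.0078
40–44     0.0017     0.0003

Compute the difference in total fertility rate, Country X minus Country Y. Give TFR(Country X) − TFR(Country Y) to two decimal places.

Country X:
  Sum of ASFRs = 0.1417 + 0.3409 + 0.2966 + 0.0962 + 0.0197 + 0.0017 = 0.8968
  TFR = 5 × 0.8968 = 4.484
Country Y:
  Sum of ASFRs = 0.1311 + 0.3377 + 0.2359 + 0.0687 + 0.0078 + 0.0003 = 0.7815
  TFR = 5 × 0.7815 = 3.9075
Difference = 4.484 − 3.9075 = 0.5765

0.58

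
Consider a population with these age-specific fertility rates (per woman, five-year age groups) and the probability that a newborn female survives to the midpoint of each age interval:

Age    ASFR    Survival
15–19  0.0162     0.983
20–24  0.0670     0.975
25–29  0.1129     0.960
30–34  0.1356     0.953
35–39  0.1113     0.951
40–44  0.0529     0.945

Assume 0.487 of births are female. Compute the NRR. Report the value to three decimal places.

Proportion female at birth = 0.487.
Each age group contributes 5 × ASFR × survival:
  15–19: 5 × 0.0162 × 0.983 = 0.07962
  20–24: 5 × 0.0670 × 0.975 = 0.32663
  25–29: 5 × 0.1129 × 0.960 = 0.54192
  30–34: 5 × 0.1356 × 0.953 = 0.64613
  35–39: 5 × 0.1113 × 0.951 = 0.52923
  40–44: 5 × 0.0529 × 0.945 = 0.24995
Sum = 2.37348
NRR = 0.487 × 2.37348 = 1.15588
NRR > 1, so each generation more than replaces itself.

1.156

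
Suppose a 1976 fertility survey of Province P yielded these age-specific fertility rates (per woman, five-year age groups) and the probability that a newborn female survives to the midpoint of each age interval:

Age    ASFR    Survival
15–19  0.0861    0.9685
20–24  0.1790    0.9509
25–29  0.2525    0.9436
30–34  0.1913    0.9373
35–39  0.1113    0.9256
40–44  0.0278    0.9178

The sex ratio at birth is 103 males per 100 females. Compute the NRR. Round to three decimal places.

1.970

Proportion female at birth = 100 / (100 + 103) = 0.49261.
Each age group contributes 5 × ASFR × survival:
  15–19: 5 × 0.0861 × 0.9685 = 0.41694
  20–24: 5 × 0.1790 × 0.9509 = 0.85106
  25–29: 5 × 0.2525 × 0.9436 = 1.19130
  30–34: 5 × 0.1913 × 0.9373 = 0.89653
  35–39: 5 × 0.1113 × 0.9256 = 0.51510
  40–44: 5 × 0.0278 × 0.9178 = 0.12757
Sum = 3.99850
NRR = 0.49261 × 3.99850 = 1.96970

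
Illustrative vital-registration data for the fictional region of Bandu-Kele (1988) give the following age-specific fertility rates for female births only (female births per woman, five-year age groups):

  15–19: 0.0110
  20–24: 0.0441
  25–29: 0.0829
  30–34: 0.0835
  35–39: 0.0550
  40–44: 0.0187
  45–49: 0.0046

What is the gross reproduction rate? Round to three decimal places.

1.499

Sum of female ASFRs = 0.0110 + 0.0441 + 0.0829 + 0.0835 + 0.0550 + 0.0187 + 0.0046 = 0.2998
GRR = 5 × 0.2998 = 1.499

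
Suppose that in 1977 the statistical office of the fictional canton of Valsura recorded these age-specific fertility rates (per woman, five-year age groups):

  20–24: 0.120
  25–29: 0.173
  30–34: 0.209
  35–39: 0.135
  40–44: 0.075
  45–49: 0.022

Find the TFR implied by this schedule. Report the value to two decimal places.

Sum of ASFRs = 0.120 + 0.173 + 0.209 + 0.135 + 0.075 + 0.022 = 0.734
TFR = 5 × 0.734 = 3.67

3.67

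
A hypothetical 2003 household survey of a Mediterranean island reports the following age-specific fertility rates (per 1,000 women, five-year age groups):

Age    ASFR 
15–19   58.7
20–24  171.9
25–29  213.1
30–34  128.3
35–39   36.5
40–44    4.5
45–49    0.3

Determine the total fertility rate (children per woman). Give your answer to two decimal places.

3.07

Sum of ASFRs = 58.7 + 171.9 + 213.1 + 128.3 + 36.5 + 4.5 + 0.3 = 613.3
TFR = 5 × 613.3 / 1000 = 3.0665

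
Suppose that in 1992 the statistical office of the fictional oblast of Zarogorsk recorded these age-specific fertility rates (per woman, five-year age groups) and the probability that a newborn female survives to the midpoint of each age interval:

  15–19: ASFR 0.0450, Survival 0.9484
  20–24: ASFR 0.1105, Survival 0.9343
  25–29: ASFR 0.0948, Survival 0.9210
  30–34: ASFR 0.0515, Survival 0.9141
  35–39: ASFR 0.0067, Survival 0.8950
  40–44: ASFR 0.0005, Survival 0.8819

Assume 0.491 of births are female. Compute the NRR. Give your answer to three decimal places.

Proportion female at birth = 0.491.
Per-age-group product (5 × ASFR × survival probability):
  15–19: 5 × 0.0450 × 0.9484 = 0.21339
  20–24: 5 × 0.1105 × 0.9343 = 0.51620
  25–29: 5 × 0.0948 × 0.9210 = 0.43655
  30–34: 5 × 0.0515 × 0.9141 = 0.23538
  35–39: 5 × 0.0067 × 0.8950 = 0.02998
  40–44: 5 × 0.0005 × 0.8819 = 0.00220
Sum = 1.43370
NRR = 0.491 × 1.43370 = 0.70395

0.704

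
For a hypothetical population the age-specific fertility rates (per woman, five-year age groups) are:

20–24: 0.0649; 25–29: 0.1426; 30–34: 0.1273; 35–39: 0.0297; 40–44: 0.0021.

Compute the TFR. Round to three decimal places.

Sum of ASFRs = 0.0649 + 0.1426 + 0.1273 + 0.0297 + 0.0021 = 0.3666
TFR = 5 × 0.3666 = 1.833

1.833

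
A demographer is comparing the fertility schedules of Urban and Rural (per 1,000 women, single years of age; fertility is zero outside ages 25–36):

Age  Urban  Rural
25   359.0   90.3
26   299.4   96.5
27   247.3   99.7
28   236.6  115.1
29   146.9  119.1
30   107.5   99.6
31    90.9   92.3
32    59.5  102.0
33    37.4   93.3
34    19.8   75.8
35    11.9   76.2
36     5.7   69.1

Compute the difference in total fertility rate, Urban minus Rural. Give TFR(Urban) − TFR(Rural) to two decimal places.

0.49

Urban:
  Sum of ASFRs = 359.0 + 299.4 + 247.3 + 236.6 + 146.9 + 107.5 + 90.9 + 59.5 + 37.4 + 19.8 + 11.9 + 5.7 = 1621.9
  TFR = 1621.9 / 1000 = 1.6219
Rural:
  Sum of ASFRs = 90.3 + 96.5 + 99.7 + 115.1 + 119.1 + 99.6 + 92.3 + 102.0 + 93.3 + 75.8 + 76.2 + 69.1 = 1129.0
  TFR = 1129.0 / 1000 = 1.129
Difference = 1.6219 − 1.129 = 0.4929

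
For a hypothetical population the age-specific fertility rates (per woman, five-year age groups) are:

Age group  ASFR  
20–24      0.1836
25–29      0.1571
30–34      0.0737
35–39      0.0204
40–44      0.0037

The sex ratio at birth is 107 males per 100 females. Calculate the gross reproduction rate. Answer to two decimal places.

1.06

Proportion female at birth = 100 / (100 + 107) = 0.48309.
Sum of ASFRs = 0.1836 + 0.1571 + 0.0737 + 0.0204 + 0.0037 = 0.4385
TFR = 5 × 0.4385 = 2.1925
GRR = 0.48309 × 2.1925 = 1.05917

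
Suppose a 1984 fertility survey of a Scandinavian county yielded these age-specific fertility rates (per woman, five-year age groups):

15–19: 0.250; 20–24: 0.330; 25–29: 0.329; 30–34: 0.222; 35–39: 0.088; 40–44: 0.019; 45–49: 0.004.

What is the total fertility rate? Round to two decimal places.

Sum of ASFRs = 0.250 + 0.330 + 0.329 + 0.222 + 0.088 + 0.019 + 0.004 = 1.242
TFR = 5 × 1.242 = 6.21

6.21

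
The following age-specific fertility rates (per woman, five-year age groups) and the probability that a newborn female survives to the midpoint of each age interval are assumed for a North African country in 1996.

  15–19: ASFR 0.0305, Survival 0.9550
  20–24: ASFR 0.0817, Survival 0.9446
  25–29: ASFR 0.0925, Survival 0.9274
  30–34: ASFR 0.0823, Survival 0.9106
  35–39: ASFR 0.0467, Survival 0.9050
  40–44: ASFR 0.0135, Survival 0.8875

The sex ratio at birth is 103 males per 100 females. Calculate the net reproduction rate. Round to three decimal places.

Proportion female at birth = 100 / (100 + 103) = 0.49261.
Weighting each age-specific rate by interval width and survival:
  15–19: 5 × 0.0305 × 0.9550 = 0.14564
  20–24: 5 × 0.0817 × 0.9446 = 0.38587
  25–29: 5 × 0.0925 × 0.9274 = 0.42892
  30–34: 5 × 0.0823 × 0.9106 = 0.37471
  35–39: 5 × 0.0467 × 0.9050 = 0.21132
  40–44: 5 × 0.0135 × 0.8875 = 0.05991
Sum = 1.60637
NRR = 0.49261 × 1.60637 = 0.79131
An NRR under 1 implies long-run decline under these rates.

0.791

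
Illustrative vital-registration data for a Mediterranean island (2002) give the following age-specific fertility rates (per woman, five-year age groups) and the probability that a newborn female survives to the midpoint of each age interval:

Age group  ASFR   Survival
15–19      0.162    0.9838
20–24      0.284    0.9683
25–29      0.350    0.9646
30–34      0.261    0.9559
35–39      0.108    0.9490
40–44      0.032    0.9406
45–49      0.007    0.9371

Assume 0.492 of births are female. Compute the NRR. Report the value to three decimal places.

2.855

Proportion female at birth = 0.492.
Survival-weighted fertility by age (5·fₓ·Sₓ):
  15–19: 5 × 0.162 × 0.9838 = 0.79688
  20–24: 5 × 0.284 × 0.9683 = 1.37499
  25–29: 5 × 0.350 × 0.9646 = 1.68805
  30–34: 5 × 0.261 × 0.9559 = 1.24745
  35–39: 5 × 0.108 × 0.9490 = 0.51246
  40–44: 5 × 0.032 × 0.9406 = 0.15050
  45–49: 5 × 0.007 × 0.9371 = 0.03280
Sum = 5.80313
NRR = 0.492 × 5.80313 = 2.85514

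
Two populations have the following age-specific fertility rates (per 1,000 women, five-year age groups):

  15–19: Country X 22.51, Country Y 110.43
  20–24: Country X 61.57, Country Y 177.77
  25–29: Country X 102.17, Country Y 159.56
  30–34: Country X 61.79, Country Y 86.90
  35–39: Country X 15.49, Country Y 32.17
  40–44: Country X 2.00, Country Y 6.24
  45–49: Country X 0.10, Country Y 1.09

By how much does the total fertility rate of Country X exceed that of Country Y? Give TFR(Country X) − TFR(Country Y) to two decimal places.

Country X:
  Sum of ASFRs = 22.51 + 61.57 + 102.17 + 61.79 + 15.49 + 2.00 + 0.10 = 265.63
  TFR = 5 × 265.63 / 1000 = 1.32815
Country Y:
  Sum of ASFRs = 110.43 + 177.77 + 159.56 + 86.90 + 32.17 + 6.24 + 1.09 = 574.16
  TFR = 5 × 574.16 / 1000 = 2.8708
Difference = 1.32815 − 2.8708 = -1.54265

-1.54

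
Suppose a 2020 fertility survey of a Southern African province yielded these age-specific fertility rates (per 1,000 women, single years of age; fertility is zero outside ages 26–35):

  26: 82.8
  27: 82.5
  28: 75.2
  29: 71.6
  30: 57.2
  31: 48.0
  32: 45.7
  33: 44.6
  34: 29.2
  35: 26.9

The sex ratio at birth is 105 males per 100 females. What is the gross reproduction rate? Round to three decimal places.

0.275

Proportion female at birth = 100 / (100 + 105) = 0.48780.
Sum of ASFRs = 82.8 + 82.5 + 75.2 + 71.6 + 57.2 + 48.0 + 45.7 + 44.6 + 29.2 + 26.9 = 563.7
TFR = 563.7 / 1000 = 0.5637
GRR = 0.48780 × 0.5637 = 0.27497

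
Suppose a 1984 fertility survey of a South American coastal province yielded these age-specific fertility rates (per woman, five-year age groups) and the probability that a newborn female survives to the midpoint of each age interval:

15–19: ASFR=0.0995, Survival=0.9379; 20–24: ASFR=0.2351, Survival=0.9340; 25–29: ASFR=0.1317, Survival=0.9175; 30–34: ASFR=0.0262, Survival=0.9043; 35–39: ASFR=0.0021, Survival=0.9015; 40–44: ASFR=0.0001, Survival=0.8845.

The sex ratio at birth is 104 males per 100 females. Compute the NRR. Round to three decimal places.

1.126

Proportion female at birth = 100 / (100 + 104) = 0.49020.
Per-age-group product (5 × ASFR × survival probability):
  15–19: 5 × 0.0995 × 0.9379 = 0.46661
  20–24: 5 × 0.2351 × 0.9340 = 1.09792
  25–29: 5 × 0.1317 × 0.9175 = 0.60417
  30–34: 5 × 0.0262 × 0.9043 = 0.11846
  35–39: 5 × 0.0021 × 0.9015 = 0.00947
  40–44: 5 × 0.0001 × 0.8845 = 0.00044
Sum = 2.29707
NRR = 0.49020 × 2.29707 = 1.12602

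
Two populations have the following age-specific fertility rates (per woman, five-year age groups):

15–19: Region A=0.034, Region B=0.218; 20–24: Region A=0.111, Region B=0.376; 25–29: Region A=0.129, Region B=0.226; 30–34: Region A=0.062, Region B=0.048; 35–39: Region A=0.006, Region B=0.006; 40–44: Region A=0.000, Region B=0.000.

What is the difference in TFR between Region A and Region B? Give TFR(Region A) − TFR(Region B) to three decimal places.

Region A:
  Sum of ASFRs = 0.034 + 0.111 + 0.129 + 0.062 + 0.006 + 0.000 = 0.342
  TFR = 5 × 0.342 = 1.71
Region B:
  Sum of ASFRs = 0.218 + 0.376 + 0.226 + 0.048 + 0.006 + 0.000 = 0.874
  TFR = 5 × 0.874 = 4.37
Difference = 1.71 − 4.37 = -2.66

-2.660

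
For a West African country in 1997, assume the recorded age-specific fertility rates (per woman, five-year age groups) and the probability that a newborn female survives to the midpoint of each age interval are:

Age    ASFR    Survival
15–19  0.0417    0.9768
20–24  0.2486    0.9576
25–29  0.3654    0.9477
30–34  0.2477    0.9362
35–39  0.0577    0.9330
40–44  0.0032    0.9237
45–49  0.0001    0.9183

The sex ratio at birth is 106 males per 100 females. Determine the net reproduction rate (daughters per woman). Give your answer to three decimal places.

Proportion female at birth = 100 / (100 + 106) = 0.48544.
Each age group contributes 5 × ASFR × survival:
  15–19: 5 × 0.0417 × 0.9768 = 0.20366
  20–24: 5 × 0.2486 × 0.9576 = 1.19030
  25–29: 5 × 0.3654 × 0.9477 = 1.73145
  30–34: 5 × 0.2477 × 0.9362 = 1.15948
  35–39: 5 × 0.0577 × 0.9330 = 0.26917
  40–44: 5 × 0.0032 × 0.9237 = 0.01478
  45–49: 5 × 0.0001 × 0.9183 = 0.00046
Sum = 4.56930
NRR = 0.48544 × 4.56930 = 2.21812

2.218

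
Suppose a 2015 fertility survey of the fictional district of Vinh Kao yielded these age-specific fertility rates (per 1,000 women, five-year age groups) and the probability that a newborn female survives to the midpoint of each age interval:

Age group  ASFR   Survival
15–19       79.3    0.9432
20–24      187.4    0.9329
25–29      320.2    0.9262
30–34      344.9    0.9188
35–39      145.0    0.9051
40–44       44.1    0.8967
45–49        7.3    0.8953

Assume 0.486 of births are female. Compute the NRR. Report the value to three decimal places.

2.528

Proportion female at birth = 0.486.
Weighting each age-specific rate by interval width and survival:
  15–19: 5 × 79.3/1000 × 0.9432 = 0.37398
  20–24: 5 × 187.4/1000 × 0.9329 = 0.87413
  25–29: 5 × 320.2/1000 × 0.9262 = 1.48285
  30–34: 5 × 344.9/1000 × 0.9188 = 1.58447
  35–39: 5 × 145.0/1000 × 0.9051 = 0.65620
  40–44: 5 × 44.1/1000 × 0.8967 = 0.19772
  45–49: 5 × 7.3/1000 × 0.8953 = 0.03268
Sum = 5.20203
NRR = 0.486 × 5.20203 = 2.52819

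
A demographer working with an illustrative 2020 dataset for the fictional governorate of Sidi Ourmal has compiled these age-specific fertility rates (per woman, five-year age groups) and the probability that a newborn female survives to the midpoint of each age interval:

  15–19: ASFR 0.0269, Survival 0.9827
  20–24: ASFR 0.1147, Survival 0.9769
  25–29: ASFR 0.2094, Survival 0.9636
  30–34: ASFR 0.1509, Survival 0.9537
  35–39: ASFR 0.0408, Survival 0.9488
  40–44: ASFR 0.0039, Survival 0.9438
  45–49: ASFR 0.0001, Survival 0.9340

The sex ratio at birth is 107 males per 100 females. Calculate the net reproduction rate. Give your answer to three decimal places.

Proportion female at birth = 100 / (100 + 107) = 0.48309.
Each age group contributes 5 × ASFR × survival:
  15–19: 5 × 0.0269 × 0.9827 = 0.13217
  20–24: 5 × 0.1147 × 0.9769 = 0.56025
  25–29: 5 × 0.2094 × 0.9636 = 1.00889
  30–34: 5 × 0.1509 × 0.9537 = 0.71957
  35–39: 5 × 0.0408 × 0.9488 = 0.19356
  40–44: 5 × 0.0039 × 0.9438 = 0.01840
  45–49: 5 × 0.0001 × 0.9340 = 0.00047
Sum = 2.63331
NRR = 0.48309 × 2.63331 = 1.27213

1.272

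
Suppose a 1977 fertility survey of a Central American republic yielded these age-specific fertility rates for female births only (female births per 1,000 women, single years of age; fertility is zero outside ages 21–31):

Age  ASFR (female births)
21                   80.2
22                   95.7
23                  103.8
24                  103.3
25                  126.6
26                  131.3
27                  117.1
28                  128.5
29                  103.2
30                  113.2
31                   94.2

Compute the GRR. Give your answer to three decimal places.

1.197

Sum of female ASFRs = 80.2 + 95.7 + 103.8 + 103.3 + 126.6 + 131.3 + 117.1 + 128.5 + 103.2 + 113.2 + 94.2 = 1197.1
GRR = 1197.1 / 1000 = 1.1971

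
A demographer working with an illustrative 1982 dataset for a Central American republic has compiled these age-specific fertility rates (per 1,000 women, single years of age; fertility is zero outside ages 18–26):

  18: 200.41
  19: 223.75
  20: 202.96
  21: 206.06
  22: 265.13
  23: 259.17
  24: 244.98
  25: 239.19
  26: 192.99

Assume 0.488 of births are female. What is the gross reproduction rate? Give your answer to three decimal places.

0.993

Proportion female at birth = 0.488.
Sum of ASFRs = 200.41 + 223.75 + 202.96 + 206.06 + 265.13 + 259.17 + 244.98 + 239.19 + 192.99 = 2034.64
TFR = 2034.64 / 1000 = 2.03464
GRR = 0.488 × 2.03464 = 0.99290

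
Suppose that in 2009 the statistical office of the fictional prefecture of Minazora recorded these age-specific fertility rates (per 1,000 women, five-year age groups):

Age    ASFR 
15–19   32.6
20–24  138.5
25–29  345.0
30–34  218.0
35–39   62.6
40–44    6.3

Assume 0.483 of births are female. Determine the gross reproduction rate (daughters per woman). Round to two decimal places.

1.94

Proportion female at birth = 0.483.
Sum of ASFRs = 32.6 + 138.5 + 345.0 + 218.0 + 62.6 + 6.3 = 803.0
TFR = 5 × 803.0 / 1000 = 4.015
GRR = 0.483 × 4.015 = 1.93925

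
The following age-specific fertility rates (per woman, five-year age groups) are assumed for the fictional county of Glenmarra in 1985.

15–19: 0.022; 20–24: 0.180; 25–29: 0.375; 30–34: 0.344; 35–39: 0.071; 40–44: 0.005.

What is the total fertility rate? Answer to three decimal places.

Sum of ASFRs = 0.022 + 0.180 + 0.375 + 0.344 + 0.071 + 0.005 = 0.997
TFR = 5 × 0.997 = 4.985

4.985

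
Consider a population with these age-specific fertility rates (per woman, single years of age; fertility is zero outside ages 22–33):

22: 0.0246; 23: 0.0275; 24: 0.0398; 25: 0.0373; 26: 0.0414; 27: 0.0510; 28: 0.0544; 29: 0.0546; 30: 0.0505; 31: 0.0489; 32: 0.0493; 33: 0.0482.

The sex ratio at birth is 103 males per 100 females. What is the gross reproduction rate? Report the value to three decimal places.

Proportion female at birth = 100 / (100 + 103) = 0.49261.
Sum of ASFRs = 0.0246 + 0.0275 + 0.0398 + 0.0373 + 0.0414 + 0.0510 + 0.0544 + 0.0546 + 0.0505 + 0.0489 + 0.0493 + 0.0482 = 0.5275
TFR = 0.5275
GRR = 0.49261 × 0.5275 = 0.25985

0.260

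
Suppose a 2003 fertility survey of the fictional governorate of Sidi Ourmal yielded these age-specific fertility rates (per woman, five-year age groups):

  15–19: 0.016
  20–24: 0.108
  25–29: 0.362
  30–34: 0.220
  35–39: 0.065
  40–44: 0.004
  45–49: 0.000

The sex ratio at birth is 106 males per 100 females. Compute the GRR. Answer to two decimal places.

Proportion female at birth = 100 / (100 + 106) = 0.48544.
Sum of ASFRs = 0.016 + 0.108 + 0.362 + 0.220 + 0.065 + 0.004 + 0.000 = 0.775
TFR = 5 × 0.775 = 3.875
GRR = 0.48544 × 3.875 = 1.88108

1.88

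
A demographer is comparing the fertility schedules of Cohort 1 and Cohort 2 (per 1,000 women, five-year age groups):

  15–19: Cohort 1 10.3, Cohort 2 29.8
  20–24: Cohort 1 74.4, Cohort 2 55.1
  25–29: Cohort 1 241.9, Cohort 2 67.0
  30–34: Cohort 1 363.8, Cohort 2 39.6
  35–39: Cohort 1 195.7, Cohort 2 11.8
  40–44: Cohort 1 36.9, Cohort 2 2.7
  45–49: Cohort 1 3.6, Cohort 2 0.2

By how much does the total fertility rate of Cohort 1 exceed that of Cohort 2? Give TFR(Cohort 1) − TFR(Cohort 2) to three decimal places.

Cohort 1:
  Sum of ASFRs = 10.3 + 74.4 + 241.9 + 363.8 + 195.7 + 36.9 + 3.6 = 926.6
  TFR = 5 × 926.6 / 1000 = 4.633
Cohort 2:
  Sum of ASFRs = 29.8 + 55.1 + 67.0 + 39.6 + 11.8 + 2.7 + 0.2 = 206.2
  TFR = 5 × 206.2 / 1000 = 1.031
Difference = 4.633 − 1.031 = 3.602

3.602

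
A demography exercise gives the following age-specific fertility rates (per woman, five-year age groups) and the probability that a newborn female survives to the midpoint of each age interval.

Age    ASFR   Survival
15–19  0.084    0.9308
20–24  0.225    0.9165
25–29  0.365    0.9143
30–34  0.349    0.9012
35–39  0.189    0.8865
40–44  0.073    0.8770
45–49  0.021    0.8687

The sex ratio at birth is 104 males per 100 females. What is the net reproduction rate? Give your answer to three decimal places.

Proportion female at birth = 100 / (100 + 104) = 0.49020.
Each age group contributes 5 × ASFR × survival:
  15–19: 5 × 0.084 × 0.9308 = 0.39094
  20–24: 5 × 0.225 × 0.9165 = 1.03106
  25–29: 5 × 0.365 × 0.9143 = 1.66860
  30–34: 5 × 0.349 × 0.9012 = 1.57259
  35–39: 5 × 0.189 × 0.8865 = 0.83774
  40–44: 5 × 0.073 × 0.8770 = 0.32011
  45–49: 5 × 0.021 × 0.8687 = 0.09121
Sum = 5.91225
NRR = 0.49020 × 5.91225 = 2.89818
An NRR exceeding 1 indicates intrinsic growth under these rates.

2.898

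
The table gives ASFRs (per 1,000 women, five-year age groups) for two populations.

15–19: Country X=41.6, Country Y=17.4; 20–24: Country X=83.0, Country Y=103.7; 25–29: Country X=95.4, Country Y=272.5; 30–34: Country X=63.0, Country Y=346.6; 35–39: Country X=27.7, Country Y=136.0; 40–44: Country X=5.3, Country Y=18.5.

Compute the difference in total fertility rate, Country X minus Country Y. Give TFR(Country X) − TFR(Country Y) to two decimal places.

-2.89

Country X:
  Sum of ASFRs = 41.6 + 83.0 + 95.4 + 63.0 + 27.7 + 5.3 = 316.0
  TFR = 5 × 316.0 / 1000 = 1.58
Country Y:
  Sum of ASFRs = 17.4 + 103.7 + 272.5 + 346.6 + 136.0 + 18.5 = 894.7
  TFR = 5 × 894.7 / 1000 = 4.4735
Difference = 1.58 − 4.4735 = -2.8935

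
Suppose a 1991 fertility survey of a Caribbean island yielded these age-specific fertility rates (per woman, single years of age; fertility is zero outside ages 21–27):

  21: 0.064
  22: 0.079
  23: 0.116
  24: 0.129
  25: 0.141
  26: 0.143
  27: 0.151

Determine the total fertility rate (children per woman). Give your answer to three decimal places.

Sum of ASFRs = 0.064 + 0.079 + 0.116 + 0.129 + 0.141 + 0.143 + 0.151 = 0.823
TFR = 0.823

0.823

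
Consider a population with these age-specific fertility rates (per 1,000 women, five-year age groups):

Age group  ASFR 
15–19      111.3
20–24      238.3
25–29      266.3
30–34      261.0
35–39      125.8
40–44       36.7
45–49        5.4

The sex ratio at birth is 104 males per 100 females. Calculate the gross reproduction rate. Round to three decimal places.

Proportion female at birth = 100 / (100 + 104) = 0.49020.
Sum of ASFRs = 111.3 + 238.3 + 266.3 + 261.0 + 125.8 + 36.7 + 5.4 = 1044.8
TFR = 5 × 1044.8 / 1000 = 5.224
GRR = 0.49020 × 5.224 = 2.56080

2.561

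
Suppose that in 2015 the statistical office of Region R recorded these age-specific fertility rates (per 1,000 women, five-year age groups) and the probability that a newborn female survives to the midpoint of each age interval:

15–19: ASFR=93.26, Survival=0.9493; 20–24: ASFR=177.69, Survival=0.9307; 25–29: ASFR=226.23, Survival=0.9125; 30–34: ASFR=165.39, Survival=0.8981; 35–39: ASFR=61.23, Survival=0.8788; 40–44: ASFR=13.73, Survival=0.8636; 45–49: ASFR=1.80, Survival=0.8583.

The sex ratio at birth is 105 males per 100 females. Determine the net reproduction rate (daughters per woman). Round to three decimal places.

1.649

Proportion female at birth = 100 / (100 + 105) = 0.48780.
Each age group contributes 5 × ASFR × survival:
  15–19: 5 × 93.26/1000 × 0.9493 = 0.44266
  20–24: 5 × 177.69/1000 × 0.9307 = 0.82688
  25–29: 5 × 226.23/1000 × 0.9125 = 1.03217
  30–34: 5 × 165.39/1000 × 0.8981 = 0.74268
  35–39: 5 × 61.23/1000 × 0.8788 = 0.26904
  40–44: 5 × 13.73/1000 × 0.8636 = 0.05929
  45–49: 5 × 1.80/1000 × 0.8583 = 0.00772
Sum = 3.38044
NRR = 0.48780 × 3.38044 = 1.64898
An NRR exceeding 1 indicates intrinsic growth under these rates.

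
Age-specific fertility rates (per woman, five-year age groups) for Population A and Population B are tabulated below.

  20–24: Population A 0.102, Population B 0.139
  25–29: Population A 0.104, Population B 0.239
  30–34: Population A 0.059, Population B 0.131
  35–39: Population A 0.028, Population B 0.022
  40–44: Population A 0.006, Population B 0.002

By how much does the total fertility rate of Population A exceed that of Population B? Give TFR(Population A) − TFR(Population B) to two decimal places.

-1.17

Population A:
  Sum of ASFRs = 0.102 + 0.104 + 0.059 + 0.028 + 0.006 = 0.299
  TFR = 5 × 0.299 = 1.495
Population B:
  Sum of ASFRs = 0.139 + 0.239 + 0.131 + 0.022 + 0.002 = 0.533
  TFR = 5 × 0.533 = 2.665
Difference = 1.495 − 2.665 = -1.17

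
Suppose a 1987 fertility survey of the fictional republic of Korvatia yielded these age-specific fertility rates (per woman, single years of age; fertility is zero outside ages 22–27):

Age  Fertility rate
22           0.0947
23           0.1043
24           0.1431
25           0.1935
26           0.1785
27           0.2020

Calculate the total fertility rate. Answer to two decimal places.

Sum of ASFRs = 0.0947 + 0.1043 + 0.1431 + 0.1935 + 0.1785 + 0.2020 = 0.9161
TFR = 0.9161

0.92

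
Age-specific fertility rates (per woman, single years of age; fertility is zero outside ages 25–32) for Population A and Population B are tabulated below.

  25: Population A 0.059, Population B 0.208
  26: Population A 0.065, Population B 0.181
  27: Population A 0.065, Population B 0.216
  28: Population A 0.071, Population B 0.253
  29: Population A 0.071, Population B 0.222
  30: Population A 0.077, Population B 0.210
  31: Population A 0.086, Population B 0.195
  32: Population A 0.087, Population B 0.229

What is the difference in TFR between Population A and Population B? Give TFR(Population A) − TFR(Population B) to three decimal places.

Population A:
  Sum of ASFRs = 0.059 + 0.065 + 0.065 + 0.071 + 0.071 + 0.077 + 0.086 + 0.087 = 0.581
  TFR = 0.581
Population B:
  Sum of ASFRs = 0.208 + 0.181 + 0.216 + 0.253 + 0.222 + 0.210 + 0.195 + 0.229 = 1.714
  TFR = 1.714
Difference = 0.581 − 1.714 = -1.133

-1.133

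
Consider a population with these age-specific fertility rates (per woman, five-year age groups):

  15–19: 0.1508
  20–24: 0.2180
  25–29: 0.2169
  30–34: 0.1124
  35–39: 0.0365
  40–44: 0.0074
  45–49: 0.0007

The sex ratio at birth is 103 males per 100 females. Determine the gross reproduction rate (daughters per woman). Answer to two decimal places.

1.83

Proportion female at birth = 100 / (100 + 103) = 0.49261.
Sum of ASFRs = 0.1508 + 0.2180 + 0.2169 + 0.1124 + 0.0365 + 0.0074 + 0.0007 = 0.7427
TFR = 5 × 0.7427 = 3.7135
GRR = 0.49261 × 3.7135 = 1.82931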